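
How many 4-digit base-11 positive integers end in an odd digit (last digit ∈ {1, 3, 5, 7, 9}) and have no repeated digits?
Last∈{1,3,5,7,9}. Last=0: 0. Last nonzero: 5×9×P(9,2) = 3240. Total = 3240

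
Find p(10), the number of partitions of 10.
Pentagonal recurrence p(n) = p(n-1) + p(n-2) - p(n-5) - p(n-7) + p(n-12) + p(n-15) - ... gives p(0..9) = 1, 1, 2, 3, 5, 7, 11, 15, 22, 30. p(10) = p(9) + p(8) - p(5) - p(3) = 30 + 22 - 7 - 3 = 42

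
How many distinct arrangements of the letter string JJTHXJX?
7! / (1! × 2! × 3! × 1!) = 420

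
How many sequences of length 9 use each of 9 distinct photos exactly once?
9! = 362880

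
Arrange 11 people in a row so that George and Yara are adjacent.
Treat as block: (11-1)! × 2! = 3628800 × 2 = 7257600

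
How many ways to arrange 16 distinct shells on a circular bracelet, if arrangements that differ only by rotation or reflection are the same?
(16-1)!/2 = 1307674368000/2 = 653837184000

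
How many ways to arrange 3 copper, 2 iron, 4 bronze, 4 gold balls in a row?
13! / (3! × 2! × 4! × 4!) = 900900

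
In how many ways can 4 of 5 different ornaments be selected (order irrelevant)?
C(5,4) = 5!/(4!×1!) = 5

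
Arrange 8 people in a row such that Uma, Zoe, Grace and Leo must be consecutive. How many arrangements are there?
Treat the 4 as one block: (8-4+1)! × 4! = 120 × 24 = 2880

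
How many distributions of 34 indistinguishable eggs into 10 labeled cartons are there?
C(34+10-1, 10-1) = C(43, 9) = 563921995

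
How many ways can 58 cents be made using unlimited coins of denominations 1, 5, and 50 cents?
Coefficient of x^58 in 1/(1-x^1) · 1/(1-x^5) · 1/(1-x^50). Case on j = number of 50-cent coins (j = 0..1); remainder r = 58 - 50j is made from {1,5} in ⌊r/5⌋+1 ways. r = 58, 8 → 12 + 2 = 14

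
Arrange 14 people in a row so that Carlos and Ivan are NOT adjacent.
Total - adjacent = 14! - (14-1)!×2 = 87178291200 - 12454041600 = 74724249600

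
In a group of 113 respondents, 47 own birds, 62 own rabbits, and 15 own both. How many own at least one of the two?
|A∪B| = |A| + |B| - |A∩B| = 47 + 62 - 15 = 94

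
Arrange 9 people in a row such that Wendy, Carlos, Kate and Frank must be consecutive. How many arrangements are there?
Treat the 4 as one block: (9-4+1)! × 4! = 720 × 24 = 17280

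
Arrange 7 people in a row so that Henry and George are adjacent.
Treat as block: (7-1)! × 2! = 720 × 2 = 1440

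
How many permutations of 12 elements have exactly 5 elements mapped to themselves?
Choose the 5 fixed points C(12,5) = 792, derange the rest: !7 = Σ_{j=0}^{7} (-1)^j·7!/j! = 5040 - 5040 + 2520 - 840 + 210 - 42 + 7 - 1 = 1854. Product = 792 × 1854 = 1468368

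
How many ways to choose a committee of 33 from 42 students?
C(42,33) = 42!/(33!×9!) = 445891810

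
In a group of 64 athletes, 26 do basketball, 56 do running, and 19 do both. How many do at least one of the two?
|A∪B| = |A| + |B| - |A∩B| = 26 + 56 - 19 = 63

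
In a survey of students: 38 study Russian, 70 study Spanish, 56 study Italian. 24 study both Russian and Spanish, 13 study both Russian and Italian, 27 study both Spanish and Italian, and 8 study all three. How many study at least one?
|A∪B∪C| = 38+70+56-24-13-27+8 = 108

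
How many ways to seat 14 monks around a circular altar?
Circular: fix one position, arrange the rest. (14-1)! = 6227020800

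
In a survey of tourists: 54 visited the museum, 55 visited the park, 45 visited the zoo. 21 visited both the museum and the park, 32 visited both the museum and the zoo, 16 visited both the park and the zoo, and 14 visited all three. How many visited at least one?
|A∪B∪C| = 54+55+45-21-32-16+14 = 99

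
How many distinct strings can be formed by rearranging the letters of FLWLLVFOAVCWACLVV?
17! / (2! × 2! × 4! × 1! × 2! × 4! × 2!) = 38594556000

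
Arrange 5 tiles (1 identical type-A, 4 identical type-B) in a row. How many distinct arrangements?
5! / (1! × 4!) = 5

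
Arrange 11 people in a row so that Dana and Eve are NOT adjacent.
Total - adjacent = 11! - (11-1)!×2 = 39916800 - 7257600 = 32659200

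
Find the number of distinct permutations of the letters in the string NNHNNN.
6! / (1! × 5!) = 6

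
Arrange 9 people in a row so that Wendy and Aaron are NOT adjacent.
Total - adjacent = 9! - (9-1)!×2 = 362880 - 80640 = 282240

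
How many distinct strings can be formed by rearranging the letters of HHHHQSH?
7! / (1! × 5! × 1!) = 42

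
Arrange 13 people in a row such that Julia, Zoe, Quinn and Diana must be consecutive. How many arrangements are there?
Treat the 4 as one block: (13-4+1)! × 4! = 3628800 × 24 = 87091200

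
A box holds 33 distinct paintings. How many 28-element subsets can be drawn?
C(33,28) = 33!/(28!×5!) = 237336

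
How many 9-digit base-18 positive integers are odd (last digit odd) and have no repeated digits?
Last∈{1,3,5,7,9,11,13,15,17}. Last=0: 0. Last nonzero: 9×16×P(16,7) = 8302694400. Total = 8302694400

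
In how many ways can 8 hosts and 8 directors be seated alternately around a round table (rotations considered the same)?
Fix one of the hosts: (8-1)! ways for the remaining hosts, × 8! ways for the directors = 5040 × 40320 = 203212800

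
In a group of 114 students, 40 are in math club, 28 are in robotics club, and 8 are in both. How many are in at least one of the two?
|A∪B| = |A| + |B| - |A∩B| = 40 + 28 - 8 = 60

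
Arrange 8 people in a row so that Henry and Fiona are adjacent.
Treat as block: (8-1)! × 2! = 5040 × 2 = 10080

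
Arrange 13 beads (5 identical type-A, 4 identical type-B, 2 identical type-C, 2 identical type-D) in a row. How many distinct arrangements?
13! / (5! × 4! × 2! × 2!) = 540540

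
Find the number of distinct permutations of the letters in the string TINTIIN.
7! / (2! × 2! × 3!) = 210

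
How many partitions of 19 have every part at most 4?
Let r_j(i) = number of partitions of i into parts ≤ j, for i = 0..19. r_1(i) = 1 for all i; r_j(i) = r_{j-1}(i) + r_j(i-j). Rows j = 2..4: ≤2: 1 1 2 2 3 3 4 4 5 5 6 6 7 7 8 8 9 9 10 10; ≤3: 1 1 2 3 4 5 7 8 10 12 14 16 19 21 24 27 30 33 37 40; ≤4: 1 1 2 3 5 6 9 11 15 18 23 27 34 39 47 54 64 72 84 94. r_4(19) = 94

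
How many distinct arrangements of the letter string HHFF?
4! / (2! × 2!) = 6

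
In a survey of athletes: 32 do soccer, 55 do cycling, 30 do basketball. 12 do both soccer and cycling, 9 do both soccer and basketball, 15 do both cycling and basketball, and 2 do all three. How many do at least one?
|A∪B∪C| = 32+55+30-12-9-15+2 = 83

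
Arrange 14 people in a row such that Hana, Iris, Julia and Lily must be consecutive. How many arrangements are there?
Treat the 4 as one block: (14-4+1)! × 4! = 39916800 × 24 = 958003200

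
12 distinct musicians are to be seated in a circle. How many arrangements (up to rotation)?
Circular: fix one position, arrange the rest. (12-1)! = 39916800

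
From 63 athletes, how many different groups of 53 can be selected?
C(63,53) = 63!/(53!×10!) = 127805525001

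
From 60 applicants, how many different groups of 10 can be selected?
C(60,10) = 60!/(10!×50!) = 75394027566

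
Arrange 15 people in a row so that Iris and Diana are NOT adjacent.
Total - adjacent = 15! - (15-1)!×2 = 1307674368000 - 174356582400 = 1133317785600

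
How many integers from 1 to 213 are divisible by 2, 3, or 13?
⌊213/2⌋+⌊213/3⌋+⌊213/13⌋ - ⌊213/6⌋-⌊213/26⌋-⌊213/39⌋ + ⌊213/78⌋ = 106+71+16 - 35-8-5 + 2 = 147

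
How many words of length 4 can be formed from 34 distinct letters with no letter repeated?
P(34,4) = 34!/(34-4)! = 1113024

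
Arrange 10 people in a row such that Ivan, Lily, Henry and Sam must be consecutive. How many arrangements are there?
Treat the 4 as one block: (10-4+1)! × 4! = 5040 × 24 = 120960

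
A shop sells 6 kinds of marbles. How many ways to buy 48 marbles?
C(48+6-1, 6-1) = C(53, 5) = 2869685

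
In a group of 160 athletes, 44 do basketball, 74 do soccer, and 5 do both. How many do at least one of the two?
|A∪B| = |A| + |B| - |A∩B| = 44 + 74 - 5 = 113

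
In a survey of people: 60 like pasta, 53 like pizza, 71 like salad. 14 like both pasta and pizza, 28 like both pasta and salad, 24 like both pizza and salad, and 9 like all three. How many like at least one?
|A∪B∪C| = 60+53+71-14-28-24+9 = 127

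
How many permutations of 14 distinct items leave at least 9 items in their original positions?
Exactly j fixed points: C(14,j)·!(14-j); sum over j ≥ 9 (derangement numbers via !m = (m-1)·(!(m-1) + !(m-2)): !0..!5 = 1, 0, 1, 2, 9, 44). Σ_{j=9}^{14} C(14,j)·!(14-j) = C(14,9)·!5 + C(14,10)·!4 + C(14,11)·!3 + C(14,12)·!2 + C(14,13)·!1 + C(14,14)·!0 = 2002·44 + 1001·9 + 364·2 + 91·1 + 14·0 + 1·1 = 97917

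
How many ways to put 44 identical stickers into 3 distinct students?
C(44+3-1, 3-1) = C(46, 2) = 1035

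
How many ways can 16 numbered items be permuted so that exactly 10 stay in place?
Choose the 10 fixed points C(16,10) = 8008, derange the rest: !6 = Σ_{j=0}^{6} (-1)^j·6!/j! = 720 - 720 + 360 - 120 + 30 - 6 + 1 = 265. Product = 8008 × 265 = 2122120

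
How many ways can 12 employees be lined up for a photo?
12! = 479001600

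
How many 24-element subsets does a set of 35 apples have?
C(35,24) = 35!/(24!×11!) = 417225900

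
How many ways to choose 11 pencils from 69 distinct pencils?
C(69,11) = 69!/(11!×58!) = 1823810410032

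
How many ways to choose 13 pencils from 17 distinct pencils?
C(17,13) = 17!/(13!×4!) = 2380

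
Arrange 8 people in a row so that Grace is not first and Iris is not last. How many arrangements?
By inclusion-exclusion: 8! - 2×(8-1)! + (8-2)! = 40320 - 10080 + 720 = 30960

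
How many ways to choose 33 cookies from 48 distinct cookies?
C(48,33) = 48!/(33!×15!) = 1093260079344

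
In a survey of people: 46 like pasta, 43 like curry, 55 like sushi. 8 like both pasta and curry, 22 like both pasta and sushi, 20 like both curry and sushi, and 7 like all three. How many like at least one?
|A∪B∪C| = 46+43+55-8-22-20+7 = 101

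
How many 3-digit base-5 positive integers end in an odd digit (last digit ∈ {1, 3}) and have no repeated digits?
Last∈{1,3}. Last=0: 0. Last nonzero: 2×3×P(3,1) = 18. Total = 18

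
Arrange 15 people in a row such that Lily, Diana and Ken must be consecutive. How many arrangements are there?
Treat the 3 as one block: (15-3+1)! × 3! = 6227020800 × 6 = 37362124800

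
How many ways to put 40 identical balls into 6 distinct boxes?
C(40+6-1, 6-1) = C(45, 5) = 1221759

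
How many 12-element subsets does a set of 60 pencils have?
C(60,12) = 60!/(12!×48!) = 1399358844975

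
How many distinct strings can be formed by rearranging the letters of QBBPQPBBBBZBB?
13! / (2! × 8! × 1! × 2!) = 38610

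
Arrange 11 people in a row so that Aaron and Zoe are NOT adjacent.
Total - adjacent = 11! - (11-1)!×2 = 39916800 - 7257600 = 32659200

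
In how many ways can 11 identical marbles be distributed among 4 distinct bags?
C(11+4-1, 4-1) = C(14, 3) = 364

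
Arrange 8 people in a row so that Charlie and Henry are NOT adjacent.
Total - adjacent = 8! - (8-1)!×2 = 40320 - 10080 = 30240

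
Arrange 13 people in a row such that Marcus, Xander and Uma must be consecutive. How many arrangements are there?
Treat the 3 as one block: (13-3+1)! × 3! = 39916800 × 6 = 239500800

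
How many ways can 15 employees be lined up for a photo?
15! = 1307674368000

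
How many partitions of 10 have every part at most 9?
Let r_j(i) = number of partitions of i into parts ≤ j, for i = 0..10. r_1(i) = 1 for all i; r_j(i) = r_{j-1}(i) + r_j(i-j). Rows j = 2..9: ≤2: 1 1 2 2 3 3 4 4 5 5 6; ≤3: 1 1 2 3 4 5 7 8 10 12 14; ≤4: 1 1 2 3 5 6 9 11 15 18 23; ≤5: 1 1 2 3 5 7 10 13 18 23 30; ≤6: 1 1 2 3 5 7 11 14 20 26 35; ≤7: 1 1 2 3 5 7 11 15 21 28 38; ≤8: 1 1 2 3 5 7 11 15 22 29 40; ≤9: 1 1 2 3 5 7 11 15 22 30 41. r_9(10) = 41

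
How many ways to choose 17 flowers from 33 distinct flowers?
C(33,17) = 33!/(17!×16!) = 1166803110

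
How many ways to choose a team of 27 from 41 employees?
C(41,27) = 41!/(27!×14!) = 35240152720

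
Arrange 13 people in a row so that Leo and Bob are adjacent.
Treat as block: (13-1)! × 2! = 479001600 × 2 = 958003200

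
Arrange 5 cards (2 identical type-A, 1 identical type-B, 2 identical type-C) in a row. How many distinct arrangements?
5! / (2! × 1! × 2!) = 30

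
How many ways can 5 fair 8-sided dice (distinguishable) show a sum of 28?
Coefficient of x^28 in (x + x² + ... + x^8)^5. By inclusion-exclusion on dice exceeding 8: Σ_j (-1)^j C(5,j)·C(28-1-8j, 4) = C(5,0)·C(27,4) - C(5,1)·C(19,4) + C(5,2)·C(11,4) = 1·17550 - 5·3876 + 10·330 = 1470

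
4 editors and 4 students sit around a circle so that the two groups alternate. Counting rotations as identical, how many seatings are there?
Fix one of the editors: (4-1)! ways for the remaining editors, × 4! ways for the students = 6 × 24 = 144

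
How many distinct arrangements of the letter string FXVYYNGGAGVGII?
14! / (1! × 1! × 4! × 1! × 1! × 2! × 2! × 2!) = 454053600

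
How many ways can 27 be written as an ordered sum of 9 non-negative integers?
C(27+9-1, 9-1) = C(35, 8) = 23535820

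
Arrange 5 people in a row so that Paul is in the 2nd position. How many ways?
Fix one position: (5-1)! = 24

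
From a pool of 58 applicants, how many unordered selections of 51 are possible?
C(58,51) = 58!/(51!×7!) = 300674088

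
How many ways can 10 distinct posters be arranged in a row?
10! = 3628800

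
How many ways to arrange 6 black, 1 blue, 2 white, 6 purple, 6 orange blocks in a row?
21! / (6! × 1! × 2! × 6! × 6!) = 68441012640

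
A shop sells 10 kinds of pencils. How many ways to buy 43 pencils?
C(43+10-1, 10-1) = C(52, 9) = 3679075400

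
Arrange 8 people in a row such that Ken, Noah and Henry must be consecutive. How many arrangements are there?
Treat the 3 as one block: (8-3+1)! × 3! = 720 × 6 = 4320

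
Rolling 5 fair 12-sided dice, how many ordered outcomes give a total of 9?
Coefficient of x^9 in (x + x² + ... + x^12)^5. By inclusion-exclusion on dice exceeding 12: Σ_j (-1)^j C(5,j)·C(9-1-12j, 4) = C(5,0)·C(8,4) = 1·70 = 70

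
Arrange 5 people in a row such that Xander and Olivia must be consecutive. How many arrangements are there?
Treat the 2 as one block: (5-2+1)! × 2! = 24 × 2 = 48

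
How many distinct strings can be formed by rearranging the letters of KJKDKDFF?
8! / (1! × 2! × 3! × 2!) = 1680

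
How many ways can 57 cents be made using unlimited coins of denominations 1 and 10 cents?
Coefficient of x^57 in 1/(1-x^1) · 1/(1-x^10). Use j coins of 10 for j = 0..⌊57/10⌋ = 5, the rest in 1s: 5 + 1 = 6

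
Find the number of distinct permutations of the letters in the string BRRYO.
5! / (1! × 1! × 2! × 1!) = 60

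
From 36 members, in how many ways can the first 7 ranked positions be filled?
P(36,7) = 36!/(36-7)! = 42072307200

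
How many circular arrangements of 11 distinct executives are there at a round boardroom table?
Circular: fix one position, arrange the rest. (11-1)! = 3628800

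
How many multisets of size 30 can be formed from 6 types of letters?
C(30+6-1, 6-1) = C(35, 5) = 324632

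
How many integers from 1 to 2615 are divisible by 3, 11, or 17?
⌊2615/3⌋+⌊2615/11⌋+⌊2615/17⌋ - ⌊2615/33⌋-⌊2615/51⌋-⌊2615/187⌋ + ⌊2615/561⌋ = 871+237+153 - 79-51-13 + 4 = 1122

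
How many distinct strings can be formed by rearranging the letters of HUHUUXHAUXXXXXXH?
16! / (1! × 4! × 7! × 4!) = 7207200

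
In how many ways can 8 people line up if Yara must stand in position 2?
Fix one position: (8-1)! = 5040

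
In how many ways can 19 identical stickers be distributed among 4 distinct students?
C(19+4-1, 4-1) = C(22, 3) = 1540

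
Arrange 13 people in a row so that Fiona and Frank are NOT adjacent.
Total - adjacent = 13! - (13-1)!×2 = 6227020800 - 958003200 = 5269017600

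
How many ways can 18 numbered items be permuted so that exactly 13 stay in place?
Choose the 13 fixed points C(18,13) = 8568, derange the rest: !5 = Σ_{j=0}^{5} (-1)^j·5!/j! = 120 - 120 + 60 - 20 + 5 - 1 = 44. Product = 8568 × 44 = 376992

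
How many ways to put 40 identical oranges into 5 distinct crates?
C(40+5-1, 5-1) = C(44, 4) = 135751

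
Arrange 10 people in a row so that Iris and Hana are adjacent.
Treat as block: (10-1)! × 2! = 362880 × 2 = 725760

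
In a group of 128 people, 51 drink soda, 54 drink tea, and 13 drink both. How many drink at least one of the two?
|A∪B| = |A| + |B| - |A∩B| = 51 + 54 - 13 = 92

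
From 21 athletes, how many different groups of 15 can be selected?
C(21,15) = 21!/(15!×6!) = 54264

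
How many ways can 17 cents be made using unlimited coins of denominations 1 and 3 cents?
Coefficient of x^17 in 1/(1-x^1) · 1/(1-x^3). Use j coins of 3 for j = 0..⌊17/3⌋ = 5, the rest in 1s: 5 + 1 = 6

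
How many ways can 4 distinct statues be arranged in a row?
4! = 24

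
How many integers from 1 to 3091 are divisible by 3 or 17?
⌊3091/3⌋ + ⌊3091/17⌋ - ⌊3091/51⌋ = 1030 + 181 - 60 = 1151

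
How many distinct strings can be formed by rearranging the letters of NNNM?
4! / (3! × 1!) = 4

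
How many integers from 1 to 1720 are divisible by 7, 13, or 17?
⌊1720/7⌋+⌊1720/13⌋+⌊1720/17⌋ - ⌊1720/91⌋-⌊1720/119⌋-⌊1720/221⌋ + ⌊1720/1547⌋ = 245+132+101 - 18-14-7 + 1 = 440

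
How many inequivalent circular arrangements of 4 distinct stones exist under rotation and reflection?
(4-1)!/2 = 6/2 = 3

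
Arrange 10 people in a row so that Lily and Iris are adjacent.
Treat as block: (10-1)! × 2! = 362880 × 2 = 725760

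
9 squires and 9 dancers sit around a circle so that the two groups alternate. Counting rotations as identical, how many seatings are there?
Fix one of the squires: (9-1)! ways for the remaining squires, × 9! ways for the dancers = 40320 × 362880 = 14631321600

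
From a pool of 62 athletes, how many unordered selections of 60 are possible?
C(62,60) = 62!/(60!×2!) = 1891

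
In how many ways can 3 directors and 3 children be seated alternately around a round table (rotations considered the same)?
Fix one of the directors: (3-1)! ways for the remaining directors, × 3! ways for the children = 2 × 6 = 12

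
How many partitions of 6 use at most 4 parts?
By conjugation, equals partitions of 6 into parts ≤ 4. Let r_j(i) = number of partitions of i into parts ≤ j, for i = 0..6. r_1(i) = 1 for all i; r_j(i) = r_{j-1}(i) + r_j(i-j). Rows j = 2..4: ≤2: 1 1 2 2 3 3 4; ≤3: 1 1 2 3 4 5 7; ≤4: 1 1 2 3 5 6 9. r_4(6) = 9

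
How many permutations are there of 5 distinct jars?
5! = 120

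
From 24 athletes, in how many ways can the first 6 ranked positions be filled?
P(24,6) = 24!/(24-6)! = 96909120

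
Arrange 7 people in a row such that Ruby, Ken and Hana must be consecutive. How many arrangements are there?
Treat the 3 as one block: (7-3+1)! × 3! = 120 × 6 = 720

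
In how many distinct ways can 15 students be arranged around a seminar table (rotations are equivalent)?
Circular: fix one position, arrange the rest. (15-1)! = 87178291200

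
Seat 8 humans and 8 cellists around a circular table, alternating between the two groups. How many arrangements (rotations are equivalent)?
Fix one of the humans: (8-1)! ways for the remaining humans, × 8! ways for the cellists = 5040 × 40320 = 203212800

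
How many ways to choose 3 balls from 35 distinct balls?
C(35,3) = 35!/(3!×32!) = 6545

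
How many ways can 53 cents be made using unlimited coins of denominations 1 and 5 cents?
Coefficient of x^53 in 1/(1-x^1) · 1/(1-x^5). Use j coins of 5 for j = 0..⌊53/5⌋ = 10, the rest in 1s: 10 + 1 = 11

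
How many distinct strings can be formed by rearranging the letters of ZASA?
4! / (1! × 2! × 1!) = 12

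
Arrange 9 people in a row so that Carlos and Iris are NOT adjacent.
Total - adjacent = 9! - (9-1)!×2 = 362880 - 80640 = 282240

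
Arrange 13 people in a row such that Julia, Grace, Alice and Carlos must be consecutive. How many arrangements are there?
Treat the 4 as one block: (13-4+1)! × 4! = 3628800 × 24 = 87091200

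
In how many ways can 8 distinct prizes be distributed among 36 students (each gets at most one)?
P(36,8) = 36!/(36-8)! = 1220096908800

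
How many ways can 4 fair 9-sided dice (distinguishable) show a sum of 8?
Coefficient of x^8 in (x + x² + ... + x^9)^4. By inclusion-exclusion on dice exceeding 9: Σ_j (-1)^j C(4,j)·C(8-1-9j, 3) = C(4,0)·C(7,3) = 1·35 = 35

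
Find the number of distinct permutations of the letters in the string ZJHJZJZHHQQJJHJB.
16! / (4! × 2! × 3! × 1! × 6!) = 100900800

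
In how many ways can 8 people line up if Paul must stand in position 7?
Fix one position: (8-1)! = 5040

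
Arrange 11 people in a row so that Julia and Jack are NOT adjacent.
Total - adjacent = 11! - (11-1)!×2 = 39916800 - 7257600 = 32659200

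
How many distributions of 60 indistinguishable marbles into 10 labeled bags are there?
C(60+10-1, 10-1) = C(69, 9) = 56672074888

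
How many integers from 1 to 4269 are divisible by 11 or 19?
⌊4269/11⌋ + ⌊4269/19⌋ - ⌊4269/209⌋ = 388 + 224 - 20 = 592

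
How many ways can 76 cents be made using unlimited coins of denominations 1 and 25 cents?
Coefficient of x^76 in 1/(1-x^1) · 1/(1-x^25). Use j coins of 25 for j = 0..⌊76/25⌋ = 3, the rest in 1s: 3 + 1 = 4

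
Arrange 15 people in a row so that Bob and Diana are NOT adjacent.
Total - adjacent = 15! - (15-1)!×2 = 1307674368000 - 174356582400 = 1133317785600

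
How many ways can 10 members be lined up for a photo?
10! = 3628800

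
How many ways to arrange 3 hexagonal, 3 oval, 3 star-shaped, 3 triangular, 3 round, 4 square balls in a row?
19! / (3! × 3! × 3! × 3! × 3! × 4!) = 651819168000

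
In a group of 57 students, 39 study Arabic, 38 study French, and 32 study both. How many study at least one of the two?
|A∪B| = |A| + |B| - |A∩B| = 39 + 38 - 32 = 45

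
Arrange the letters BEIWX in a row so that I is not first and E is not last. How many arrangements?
By inclusion-exclusion: 5! - 2×(5-1)! + (5-2)! = 120 - 48 + 6 = 78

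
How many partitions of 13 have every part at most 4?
Let r_j(i) = number of partitions of i into parts ≤ j, for i = 0..13. r_1(i) = 1 for all i; r_j(i) = r_{j-1}(i) + r_j(i-j). Rows j = 2..4: ≤2: 1 1 2 2 3 3 4 4 5 5 6 6 7 7; ≤3: 1 1 2 3 4 5 7 8 10 12 14 16 19 21; ≤4: 1 1 2 3 5 6 9 11 15 18 23 27 34 39. r_4(13) = 39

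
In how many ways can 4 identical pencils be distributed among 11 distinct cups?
C(4+11-1, 11-1) = C(14, 10) = 1001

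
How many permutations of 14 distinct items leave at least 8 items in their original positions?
Exactly j fixed points: C(14,j)·!(14-j); sum over j ≥ 8 (derangement numbers via !m = (m-1)·(!(m-1) + !(m-2)): !0..!6 = 1, 0, 1, 2, 9, 44, 265). Σ_{j=8}^{14} C(14,j)·!(14-j) = C(14,8)·!6 + C(14,9)·!5 + C(14,10)·!4 + C(14,11)·!3 + C(14,12)·!2 + C(14,13)·!1 + C(14,14)·!0 = 3003·265 + 2002·44 + 1001·9 + 364·2 + 91·1 + 14·0 + 1·1 = 893712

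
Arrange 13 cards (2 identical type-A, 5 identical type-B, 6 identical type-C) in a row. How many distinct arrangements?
13! / (2! × 5! × 6!) = 36036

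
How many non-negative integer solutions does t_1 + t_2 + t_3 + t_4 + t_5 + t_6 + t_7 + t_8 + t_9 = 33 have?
C(33+9-1, 9-1) = C(41, 8) = 95548245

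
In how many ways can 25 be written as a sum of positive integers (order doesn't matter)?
Pentagonal recurrence p(n) = p(n-1) + p(n-2) - p(n-5) - p(n-7) + p(n-12) + p(n-15) - ... gives p(0..24) = 1, 1, 2, 3, 5, 7, 11, 15, 22, 30, 42, 56, 77, 101, 135, 176, 231, 297, 385, 490, 627, 792, 1002, 1255, 1575. p(25) = p(24) + p(23) - p(20) - p(18) + p(13) + p(10) - p(3) = 1575 + 1255 - 627 - 385 + 101 + 42 - 3 = 1958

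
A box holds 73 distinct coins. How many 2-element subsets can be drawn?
C(73,2) = 73!/(2!×71!) = 2628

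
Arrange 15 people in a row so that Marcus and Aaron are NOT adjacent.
Total - adjacent = 15! - (15-1)!×2 = 1307674368000 - 174356582400 = 1133317785600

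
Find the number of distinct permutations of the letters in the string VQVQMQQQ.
8! / (2! × 1! × 5!) = 168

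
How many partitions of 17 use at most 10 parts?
By conjugation, equals partitions of 17 into parts ≤ 10. Let r_j(i) = number of partitions of i into parts ≤ j, for i = 0..17. r_1(i) = 1 for all i; r_j(i) = r_{j-1}(i) + r_j(i-j). Rows j = 2..10: ≤2: 1 1 2 2 3 3 4 4 5 5 6 6 7 7 8 8 9 9; ≤3: 1 1 2 3 4 5 7 8 10 12 14 16 19 21 24 27 30 33; ≤4: 1 1 2 3 5 6 9 11 15 18 23 27 34 39 47 54 64 72; ≤5: 1 1 2 3 5 7 10 13 18 23 30 37 47 57 70 84 101 119; ≤6: 1 1 2 3 5 7 11 14 20 26 35 44 58 71 90 110 136 163; ≤7: 1 1 2 3 5 7 11 15 21 28 38 49 65 82 105 131 164 201; ≤8: 1 1 2 3 5 7 11 15 22 29 40 52 70 89 116 146 186 230; ≤9: 1 1 2 3 5 7 11 15 22 30 41 54 73 94 123 157 201 252; ≤10: 1 1 2 3 5 7 11 15 22 30 42 55 75 97 128 164 212 267. r_10(17) = 267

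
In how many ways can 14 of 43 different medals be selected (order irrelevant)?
C(43,14) = 43!/(14!×29!) = 78378960360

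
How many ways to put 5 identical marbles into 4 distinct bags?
C(5+4-1, 4-1) = C(8, 3) = 56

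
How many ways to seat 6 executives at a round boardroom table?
Circular: fix one position, arrange the rest. (6-1)! = 120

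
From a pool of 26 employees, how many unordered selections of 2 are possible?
C(26,2) = 26!/(2!×24!) = 325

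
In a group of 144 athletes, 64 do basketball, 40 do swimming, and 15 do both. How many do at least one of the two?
|A∪B| = |A| + |B| - |A∩B| = 64 + 40 - 15 = 89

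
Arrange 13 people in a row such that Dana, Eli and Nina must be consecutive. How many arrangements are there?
Treat the 3 as one block: (13-3+1)! × 3! = 39916800 × 6 = 239500800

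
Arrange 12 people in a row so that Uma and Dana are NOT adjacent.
Total - adjacent = 12! - (12-1)!×2 = 479001600 - 79833600 = 399168000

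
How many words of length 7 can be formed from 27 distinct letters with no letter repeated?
P(27,7) = 27!/(27-7)! = 4475671200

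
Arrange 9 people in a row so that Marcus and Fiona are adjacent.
Treat as block: (9-1)! × 2! = 40320 × 2 = 80640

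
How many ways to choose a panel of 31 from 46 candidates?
C(46,31) = 46!/(31!×15!) = 511738760544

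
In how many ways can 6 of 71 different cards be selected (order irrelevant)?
C(71,6) = 71!/(6!×65!) = 143218999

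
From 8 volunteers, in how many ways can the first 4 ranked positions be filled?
P(8,4) = 8!/(8-4)! = 1680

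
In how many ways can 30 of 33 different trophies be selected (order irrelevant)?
C(33,30) = 33!/(30!×3!) = 5456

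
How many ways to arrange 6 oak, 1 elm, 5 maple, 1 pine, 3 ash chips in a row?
16! / (6! × 1! × 5! × 1! × 3!) = 40360320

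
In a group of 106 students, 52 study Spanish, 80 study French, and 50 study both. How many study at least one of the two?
|A∪B| = |A| + |B| - |A∩B| = 52 + 80 - 50 = 82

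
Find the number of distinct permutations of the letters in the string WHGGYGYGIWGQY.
13! / (1! × 1! × 1! × 3! × 2! × 5!) = 4324320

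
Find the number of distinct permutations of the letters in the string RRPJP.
5! / (2! × 1! × 2!) = 30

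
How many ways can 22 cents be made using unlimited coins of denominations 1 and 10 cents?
Coefficient of x^22 in 1/(1-x^1) · 1/(1-x^10). Use j coins of 10 for j = 0..⌊22/10⌋ = 2, the rest in 1s: 2 + 1 = 3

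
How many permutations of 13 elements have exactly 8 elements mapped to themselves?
Choose the 8 fixed points C(13,8) = 1287, derange the rest: !5 = Σ_{j=0}^{5} (-1)^j·5!/j! = 120 - 120 + 60 - 20 + 5 - 1 = 44. Product = 1287 × 44 = 56628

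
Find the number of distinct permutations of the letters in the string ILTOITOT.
8! / (2! × 3! × 1! × 2!) = 1680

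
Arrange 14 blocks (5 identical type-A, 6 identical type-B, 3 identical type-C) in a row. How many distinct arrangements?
14! / (5! × 6! × 3!) = 168168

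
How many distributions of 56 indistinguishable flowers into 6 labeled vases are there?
C(56+6-1, 6-1) = C(61, 5) = 5949147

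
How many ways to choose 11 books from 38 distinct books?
C(38,11) = 38!/(11!×27!) = 1203322288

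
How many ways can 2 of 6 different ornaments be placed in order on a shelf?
P(6,2) = 6!/(6-2)! = 30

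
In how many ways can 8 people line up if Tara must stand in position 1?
Fix one position: (8-1)! = 5040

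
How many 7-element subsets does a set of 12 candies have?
C(12,7) = 12!/(7!×5!) = 792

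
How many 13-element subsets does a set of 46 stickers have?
C(46,13) = 46!/(13!×33!) = 101766230790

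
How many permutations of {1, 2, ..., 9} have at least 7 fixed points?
Exactly j fixed points: C(9,j)·!(9-j); sum over j ≥ 7 (derangement numbers via !m = (m-1)·(!(m-1) + !(m-2)): !0..!2 = 1, 0, 1). Σ_{j=7}^{9} C(9,j)·!(9-j) = C(9,7)·!2 + C(9,8)·!1 + C(9,9)·!0 = 36·1 + 9·0 + 1·1 = 37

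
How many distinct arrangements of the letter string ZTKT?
4! / (1! × 1! × 2!) = 12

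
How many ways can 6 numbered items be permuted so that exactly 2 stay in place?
Choose the 2 fixed points C(6,2) = 15, derange the rest: !4 = Σ_{j=0}^{4} (-1)^j·4!/j! = 24 - 24 + 12 - 4 + 1 = 9. Product = 15 × 9 = 135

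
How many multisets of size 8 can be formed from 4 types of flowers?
C(8+4-1, 4-1) = C(11, 3) = 165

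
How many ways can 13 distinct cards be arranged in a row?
13! = 6227020800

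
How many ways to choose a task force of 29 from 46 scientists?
C(46,29) = 46!/(29!×17!) = 1749695026860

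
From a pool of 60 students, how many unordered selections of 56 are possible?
C(60,56) = 60!/(56!×4!) = 487635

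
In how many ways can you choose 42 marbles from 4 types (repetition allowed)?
C(42+4-1, 4-1) = C(45, 3) = 14190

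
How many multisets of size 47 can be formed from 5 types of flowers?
C(47+5-1, 5-1) = C(51, 4) = 249900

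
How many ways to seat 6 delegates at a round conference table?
Circular: fix one position, arrange the rest. (6-1)! = 120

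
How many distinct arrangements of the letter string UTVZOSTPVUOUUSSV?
16! / (2! × 1! × 2! × 4! × 1! × 3! × 3!) = 6054048000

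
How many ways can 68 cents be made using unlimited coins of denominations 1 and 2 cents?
Coefficient of x^68 in 1/(1-x^1) · 1/(1-x^2). Use j coins of 2 for j = 0..⌊68/2⌋ = 34, the rest in 1s: 34 + 1 = 35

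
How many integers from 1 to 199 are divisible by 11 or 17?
⌊199/11⌋ + ⌊199/17⌋ - ⌊199/187⌋ = 18 + 11 - 1 = 28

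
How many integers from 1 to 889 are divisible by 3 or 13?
⌊889/3⌋ + ⌊889/13⌋ - ⌊889/39⌋ = 296 + 68 - 22 = 342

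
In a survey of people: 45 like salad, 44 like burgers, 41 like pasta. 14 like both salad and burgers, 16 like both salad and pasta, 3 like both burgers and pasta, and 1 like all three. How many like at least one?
|A∪B∪C| = 45+44+41-14-16-3+1 = 98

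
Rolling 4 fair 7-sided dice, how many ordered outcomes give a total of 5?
Coefficient of x^5 in (x + x² + ... + x^7)^4. By inclusion-exclusion on dice exceeding 7: Σ_j (-1)^j C(4,j)·C(5-1-7j, 3) = C(4,0)·C(4,3) = 1·4 = 4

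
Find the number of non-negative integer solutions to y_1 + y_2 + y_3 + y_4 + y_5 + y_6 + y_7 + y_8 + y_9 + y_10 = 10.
C(10+10-1, 10-1) = C(19, 9) = 92378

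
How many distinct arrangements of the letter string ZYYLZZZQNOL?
11! / (1! × 2! × 4! × 1! × 1! × 2!) = 415800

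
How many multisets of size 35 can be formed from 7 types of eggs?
C(35+7-1, 7-1) = C(41, 6) = 4496388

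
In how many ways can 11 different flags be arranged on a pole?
11! = 39916800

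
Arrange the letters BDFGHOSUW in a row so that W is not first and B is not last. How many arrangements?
By inclusion-exclusion: 9! - 2×(9-1)! + (9-2)! = 362880 - 80640 + 5040 = 287280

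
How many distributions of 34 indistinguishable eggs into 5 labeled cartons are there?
C(34+5-1, 5-1) = C(38, 4) = 73815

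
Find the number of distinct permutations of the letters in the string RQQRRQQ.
7! / (4! × 3!) = 35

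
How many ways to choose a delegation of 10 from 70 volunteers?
C(70,10) = 70!/(10!×60!) = 396704524216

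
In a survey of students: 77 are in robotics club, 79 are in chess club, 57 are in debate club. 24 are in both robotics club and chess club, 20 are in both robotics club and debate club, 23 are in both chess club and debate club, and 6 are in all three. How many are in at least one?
|A∪B∪C| = 77+79+57-24-20-23+6 = 152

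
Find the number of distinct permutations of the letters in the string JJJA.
4! / (1! × 3!) = 4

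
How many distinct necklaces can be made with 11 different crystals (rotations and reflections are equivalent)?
(11-1)!/2 = 3628800/2 = 1814400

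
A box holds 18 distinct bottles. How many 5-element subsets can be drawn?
C(18,5) = 18!/(5!×13!) = 8568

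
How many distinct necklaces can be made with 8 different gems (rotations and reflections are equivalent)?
(8-1)!/2 = 5040/2 = 2520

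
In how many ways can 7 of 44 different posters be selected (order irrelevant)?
C(44,7) = 44!/(7!×37!) = 38320568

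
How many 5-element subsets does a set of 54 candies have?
C(54,5) = 54!/(5!×49!) = 3162510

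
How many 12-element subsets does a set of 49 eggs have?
C(49,12) = 49!/(12!×37!) = 92263734836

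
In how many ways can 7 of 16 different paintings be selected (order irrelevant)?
C(16,7) = 16!/(7!×9!) = 11440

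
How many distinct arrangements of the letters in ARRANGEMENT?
11! / (2! × 2! × 2! × 1! × 2! × 1! × 1!) = 2494800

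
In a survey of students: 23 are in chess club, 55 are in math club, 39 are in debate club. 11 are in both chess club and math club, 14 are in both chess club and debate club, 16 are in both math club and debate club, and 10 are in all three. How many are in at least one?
|A∪B∪C| = 23+55+39-11-14-16+10 = 86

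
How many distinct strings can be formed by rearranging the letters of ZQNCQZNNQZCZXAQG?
16! / (3! × 1! × 1! × 4! × 4! × 2! × 1!) = 3027024000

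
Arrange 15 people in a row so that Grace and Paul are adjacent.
Treat as block: (15-1)! × 2! = 87178291200 × 2 = 174356582400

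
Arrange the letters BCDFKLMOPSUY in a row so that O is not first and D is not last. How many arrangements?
By inclusion-exclusion: 12! - 2×(12-1)! + (12-2)! = 479001600 - 79833600 + 3628800 = 402796800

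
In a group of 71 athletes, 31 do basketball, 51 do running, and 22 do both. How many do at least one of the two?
|A∪B| = |A| + |B| - |A∩B| = 31 + 51 - 22 = 60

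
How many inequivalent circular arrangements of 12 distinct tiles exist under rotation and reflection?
(12-1)!/2 = 39916800/2 = 19958400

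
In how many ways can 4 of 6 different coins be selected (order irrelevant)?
C(6,4) = 6!/(4!×2!) = 15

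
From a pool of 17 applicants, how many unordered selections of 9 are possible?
C(17,9) = 17!/(9!×8!) = 24310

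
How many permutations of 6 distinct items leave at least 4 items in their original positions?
Exactly j fixed points: C(6,j)·!(6-j); sum over j ≥ 4 (derangement numbers via !m = (m-1)·(!(m-1) + !(m-2)): !0..!2 = 1, 0, 1). Σ_{j=4}^{6} C(6,j)·!(6-j) = C(6,4)·!2 + C(6,5)·!1 + C(6,6)·!0 = 15·1 + 6·0 + 1·1 = 16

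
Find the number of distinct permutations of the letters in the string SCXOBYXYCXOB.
12! / (3! × 2! × 2! × 2! × 2! × 1!) = 4989600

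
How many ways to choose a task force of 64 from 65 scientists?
C(65,64) = 65!/(64!×1!) = 65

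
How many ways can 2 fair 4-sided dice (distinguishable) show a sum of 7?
Coefficient of x^7 in (x + x² + ... + x^4)^2. By inclusion-exclusion on dice exceeding 4: Σ_j (-1)^j C(2,j)·C(7-1-4j, 1) = C(2,0)·C(6,1) - C(2,1)·C(2,1) = 1·6 - 2·2 = 2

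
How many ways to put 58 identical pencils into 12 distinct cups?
C(58+12-1, 12-1) = C(69, 11) = 1823810410032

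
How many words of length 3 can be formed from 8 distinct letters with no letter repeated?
P(8,3) = 8!/(8-3)! = 336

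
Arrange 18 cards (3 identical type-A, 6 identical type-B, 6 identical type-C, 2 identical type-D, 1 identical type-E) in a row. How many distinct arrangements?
18! / (3! × 6! × 6! × 2! × 1!) = 1029188160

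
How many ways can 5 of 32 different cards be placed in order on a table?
P(32,5) = 32!/(32-5)! = 24165120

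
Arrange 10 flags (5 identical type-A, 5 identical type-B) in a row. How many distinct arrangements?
10! / (5! × 5!) = 252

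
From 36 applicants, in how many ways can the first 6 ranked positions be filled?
P(36,6) = 36!/(36-6)! = 1402410240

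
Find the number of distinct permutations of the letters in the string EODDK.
5! / (2! × 1! × 1! × 1!) = 60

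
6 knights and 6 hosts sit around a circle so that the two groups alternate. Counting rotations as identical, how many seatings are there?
Fix one of the knights: (6-1)! ways for the remaining knights, × 6! ways for the hosts = 120 × 720 = 86400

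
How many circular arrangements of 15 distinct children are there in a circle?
Circular: fix one position, arrange the rest. (15-1)! = 87178291200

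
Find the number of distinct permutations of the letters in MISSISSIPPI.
11! / (1! × 4! × 4! × 2!) = 34650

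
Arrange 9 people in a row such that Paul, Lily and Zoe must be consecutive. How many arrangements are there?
Treat the 3 as one block: (9-3+1)! × 3! = 5040 × 6 = 30240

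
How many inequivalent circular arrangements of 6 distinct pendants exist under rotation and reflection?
(6-1)!/2 = 120/2 = 60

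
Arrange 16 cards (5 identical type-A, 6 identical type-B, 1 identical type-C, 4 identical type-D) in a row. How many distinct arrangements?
16! / (5! × 6! × 1! × 4!) = 10090080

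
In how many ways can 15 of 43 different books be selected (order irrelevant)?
C(43,15) = 43!/(15!×28!) = 151532656696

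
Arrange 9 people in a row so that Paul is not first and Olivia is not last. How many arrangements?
By inclusion-exclusion: 9! - 2×(9-1)! + (9-2)! = 362880 - 80640 + 5040 = 287280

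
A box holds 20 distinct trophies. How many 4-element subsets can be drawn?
C(20,4) = 20!/(4!×16!) = 4845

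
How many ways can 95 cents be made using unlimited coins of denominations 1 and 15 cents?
Coefficient of x^95 in 1/(1-x^1) · 1/(1-x^15). Use j coins of 15 for j = 0..⌊95/15⌋ = 6, the rest in 1s: 6 + 1 = 7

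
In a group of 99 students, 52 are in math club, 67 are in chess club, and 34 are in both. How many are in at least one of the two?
|A∪B| = |A| + |B| - |A∩B| = 52 + 67 - 34 = 85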